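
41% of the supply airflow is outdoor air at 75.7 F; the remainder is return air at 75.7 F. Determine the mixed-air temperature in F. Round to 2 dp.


T_mix = 0.41*75.7 + 0.59*75.7 = 75.70 F

75.70 F


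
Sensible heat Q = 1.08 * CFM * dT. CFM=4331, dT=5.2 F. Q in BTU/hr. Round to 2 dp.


Q = 1.08 * 4331 * 5.2 = 24322.90 BTU/hr

24322.90 BTU/hr


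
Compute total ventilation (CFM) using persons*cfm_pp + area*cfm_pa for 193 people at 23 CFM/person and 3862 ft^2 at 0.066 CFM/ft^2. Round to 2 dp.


Total = 193*23 + 3862*0.066 = 4693.89 CFM

4693.89 CFM


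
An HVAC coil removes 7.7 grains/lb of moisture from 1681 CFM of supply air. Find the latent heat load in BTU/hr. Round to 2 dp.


Q = 0.68 * 1681 * 7.7 = 8801.72 BTU/hr

8801.72 BTU/hr


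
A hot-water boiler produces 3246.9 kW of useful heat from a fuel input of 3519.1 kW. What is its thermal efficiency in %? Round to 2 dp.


eta = (3246.9/3519.1)*100 = 92.27 %

92.27 %


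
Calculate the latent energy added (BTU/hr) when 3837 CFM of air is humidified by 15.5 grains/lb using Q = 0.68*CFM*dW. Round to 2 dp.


Q = 0.68 * 3837 * 15.5 = 40441.98 BTU/hr

40441.98 BTU/hr


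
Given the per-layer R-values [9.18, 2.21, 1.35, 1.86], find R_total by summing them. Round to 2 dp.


R_total = 9.18 + 2.21 + 1.35 + 1.86 = 14.60

14.60


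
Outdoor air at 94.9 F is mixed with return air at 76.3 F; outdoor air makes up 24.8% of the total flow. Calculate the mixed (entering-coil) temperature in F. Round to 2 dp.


T_mix = 76.3 + (24.8/100)*(94.9-76.3) = 80.91 F

80.91 F


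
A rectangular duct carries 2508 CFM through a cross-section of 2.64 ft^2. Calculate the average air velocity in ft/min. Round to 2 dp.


V = 2508 / 2.64 = 950.00 ft/min

950.00 ft/min


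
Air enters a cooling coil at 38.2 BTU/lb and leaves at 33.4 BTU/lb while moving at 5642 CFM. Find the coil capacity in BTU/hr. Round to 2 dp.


Q = 4.5 * 5642 * (38.2 - 33.4) = 121867.20 BTU/hr

121867.20 BTU/hr


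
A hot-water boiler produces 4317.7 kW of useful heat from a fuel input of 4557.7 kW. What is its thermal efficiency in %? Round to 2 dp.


eta = (4317.7/4557.7)*100 = 94.73 %

94.73 %


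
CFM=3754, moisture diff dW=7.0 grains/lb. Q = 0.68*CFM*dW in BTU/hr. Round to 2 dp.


Q = 0.68 * 3754 * 7.0 = 17869.04 BTU/hr

17869.04 BTU/hr


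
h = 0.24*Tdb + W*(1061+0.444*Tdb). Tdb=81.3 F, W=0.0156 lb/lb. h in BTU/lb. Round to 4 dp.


h = 0.24*81.3 + 0.0156*(1061+0.444*81.3) = 36.6267 BTU/lb

36.6267 BTU/lb


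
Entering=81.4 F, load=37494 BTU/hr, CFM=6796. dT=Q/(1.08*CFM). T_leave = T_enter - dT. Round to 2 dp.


dT = 37494/(1.08*6796) = 5.1084
T_leave = 81.4 - 5.1084 = 76.29 F

76.29 F


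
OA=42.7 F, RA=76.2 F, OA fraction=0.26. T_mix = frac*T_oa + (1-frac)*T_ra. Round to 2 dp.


T_mix = 0.26*42.7 + 0.74*76.2 = 67.49 F

67.49 F


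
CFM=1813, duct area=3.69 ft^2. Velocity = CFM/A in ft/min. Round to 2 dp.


V = 1813 / 3.69 = 491.33 ft/min

491.33 ft/min


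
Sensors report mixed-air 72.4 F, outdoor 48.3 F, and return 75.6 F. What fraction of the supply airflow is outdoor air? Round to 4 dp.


frac = (72.4 - 75.6) / (48.3 - 75.6) = 0.1172

0.1172


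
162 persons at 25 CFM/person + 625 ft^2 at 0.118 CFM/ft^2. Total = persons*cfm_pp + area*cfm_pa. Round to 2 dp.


Total = 162*25 + 625*0.118 = 4123.75 CFM

4123.75 CFM


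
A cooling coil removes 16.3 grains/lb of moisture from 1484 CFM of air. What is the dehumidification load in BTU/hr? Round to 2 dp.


Q = 0.68 * 1484 * 16.3 = 16448.66 BTU/hr

16448.66 BTU/hr


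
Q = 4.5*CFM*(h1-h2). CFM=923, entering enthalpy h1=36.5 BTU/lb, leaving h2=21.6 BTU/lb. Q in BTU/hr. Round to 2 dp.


Q = 4.5 * 923 * (36.5 - 21.6) = 61887.15 BTU/hr

61887.15 BTU/hr


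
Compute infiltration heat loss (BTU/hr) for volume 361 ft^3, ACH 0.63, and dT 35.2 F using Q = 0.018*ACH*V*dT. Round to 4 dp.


Q = 0.018 * 0.63 * 361 * 35.2 = 144.0996 BTU/hr

144.0996 BTU/hr


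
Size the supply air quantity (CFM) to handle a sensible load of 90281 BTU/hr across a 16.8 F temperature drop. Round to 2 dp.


CFM = 90281 / (1.08 * 16.8) = 4975.80

4975.80 CFM


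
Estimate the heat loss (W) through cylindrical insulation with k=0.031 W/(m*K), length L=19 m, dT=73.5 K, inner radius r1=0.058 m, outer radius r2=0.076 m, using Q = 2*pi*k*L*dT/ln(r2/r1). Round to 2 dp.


Q = 2*pi*0.031*19*73.5/ln(0.076/0.058) = 1006.36 W

1006.36 W


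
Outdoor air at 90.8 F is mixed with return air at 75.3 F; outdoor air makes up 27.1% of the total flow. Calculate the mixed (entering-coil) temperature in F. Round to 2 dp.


T_mix = 75.3 + (27.1/100)*(90.8-75.3) = 79.50 F

79.50 F


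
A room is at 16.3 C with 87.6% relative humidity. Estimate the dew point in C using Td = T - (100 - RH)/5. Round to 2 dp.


Td = 16.3 - (100-87.6)/5 = 13.82 C

13.82 C


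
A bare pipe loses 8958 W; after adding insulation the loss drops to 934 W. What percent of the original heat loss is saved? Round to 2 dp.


Savings = ((8958-934)/8958)*100 = 89.57 %

89.57 %


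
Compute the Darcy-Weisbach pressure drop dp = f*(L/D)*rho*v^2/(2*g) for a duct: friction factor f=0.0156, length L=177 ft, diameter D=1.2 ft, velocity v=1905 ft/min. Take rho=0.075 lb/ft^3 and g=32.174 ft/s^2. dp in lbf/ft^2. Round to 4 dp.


v_fps = 1905/60 = 31.75 ft/s
dp = 0.0156*(177/1.2)*0.075*31.75^2/(2*32.174) = 2.7035 lbf/ft^2

2.7035 lbf/ft^2


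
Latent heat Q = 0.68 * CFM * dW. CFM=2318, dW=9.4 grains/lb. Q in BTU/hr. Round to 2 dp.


Q = 0.68 * 2318 * 9.4 = 14816.66 BTU/hr

14816.66 BTU/hr


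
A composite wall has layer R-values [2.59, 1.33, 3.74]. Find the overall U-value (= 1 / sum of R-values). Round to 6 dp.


R_total = 2.59 + 1.33 + 3.74 = 7.66
U = 1/7.66 = 0.130548

0.130548


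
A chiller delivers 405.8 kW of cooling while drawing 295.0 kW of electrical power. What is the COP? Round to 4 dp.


COP = 405.8 / 295.0 = 1.3756

1.3756


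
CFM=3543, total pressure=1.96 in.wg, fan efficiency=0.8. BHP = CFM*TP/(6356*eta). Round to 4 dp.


BHP = 3543 * 1.96 / (6356 * 0.8) = 1.3657 hp

1.3657 hp


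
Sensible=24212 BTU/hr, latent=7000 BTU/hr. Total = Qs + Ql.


Qt = 24212 + 7000 = 31212 BTU/hr

31212 BTU/hr


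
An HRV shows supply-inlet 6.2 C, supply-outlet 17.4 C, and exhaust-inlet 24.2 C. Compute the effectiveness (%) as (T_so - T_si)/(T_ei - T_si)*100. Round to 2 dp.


eff = (17.4-6.2)/(24.2-6.2)*100 = 62.22 %

62.22 %


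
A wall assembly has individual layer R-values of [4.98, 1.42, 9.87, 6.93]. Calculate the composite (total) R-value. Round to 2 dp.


R_total = 4.98 + 1.42 + 9.87 + 6.93 = 23.20

23.20


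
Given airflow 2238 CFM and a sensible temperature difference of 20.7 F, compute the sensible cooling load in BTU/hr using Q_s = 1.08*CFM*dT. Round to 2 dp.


Q = 1.08 * 2238 * 20.7 = 50032.73 BTU/hr

50032.73 BTU/hr


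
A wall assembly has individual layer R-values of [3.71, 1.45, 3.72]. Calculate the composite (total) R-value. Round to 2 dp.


R_total = 3.71 + 1.45 + 3.72 = 8.88

8.88


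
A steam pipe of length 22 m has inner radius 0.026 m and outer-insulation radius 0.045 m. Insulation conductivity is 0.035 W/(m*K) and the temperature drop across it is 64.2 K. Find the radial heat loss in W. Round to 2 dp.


Q = 2*pi*0.035*22*64.2/ln(0.045/0.026) = 566.21 W

566.21 W


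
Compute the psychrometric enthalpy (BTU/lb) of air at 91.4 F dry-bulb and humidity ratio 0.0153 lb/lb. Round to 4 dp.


h = 0.24*91.4 + 0.0153*(1061+0.444*91.4) = 38.7902 BTU/lb

38.7902 BTU/lb


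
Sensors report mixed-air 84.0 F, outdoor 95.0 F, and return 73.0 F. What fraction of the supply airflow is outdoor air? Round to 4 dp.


frac = (84.0 - 73.0) / (95.0 - 73.0) = 0.5000

0.5000


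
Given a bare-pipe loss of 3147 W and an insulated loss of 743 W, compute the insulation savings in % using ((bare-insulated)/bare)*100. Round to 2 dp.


Savings = ((3147-743)/3147)*100 = 76.39 %

76.39 %


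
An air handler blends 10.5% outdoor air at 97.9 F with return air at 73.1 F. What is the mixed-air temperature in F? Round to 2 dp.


T_mix = 73.1 + (10.5/100)*(97.9-73.1) = 75.70 F

75.70 F


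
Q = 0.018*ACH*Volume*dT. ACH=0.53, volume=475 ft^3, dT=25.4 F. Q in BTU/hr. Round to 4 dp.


Q = 0.018 * 0.53 * 475 * 25.4 = 115.1001 BTU/hr

115.1001 BTU/hr


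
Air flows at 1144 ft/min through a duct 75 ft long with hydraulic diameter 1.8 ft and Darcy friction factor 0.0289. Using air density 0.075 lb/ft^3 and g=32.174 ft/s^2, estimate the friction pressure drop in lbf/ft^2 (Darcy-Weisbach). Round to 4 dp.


v_fps = 1144/60 = 19.0667 ft/s
dp = 0.0289*(75/1.8)*0.075*19.0667^2/(2*32.174) = 0.5102 lbf/ft^2

0.5102 lbf/ft^2


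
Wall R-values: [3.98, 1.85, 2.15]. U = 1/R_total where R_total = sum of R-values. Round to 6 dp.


R_total = 3.98 + 1.85 + 2.15 = 7.98
U = 1/7.98 = 0.125313

0.125313


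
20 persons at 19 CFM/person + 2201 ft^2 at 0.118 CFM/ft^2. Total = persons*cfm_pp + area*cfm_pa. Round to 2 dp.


Total = 20*19 + 2201*0.118 = 639.72 CFM

639.72 CFM


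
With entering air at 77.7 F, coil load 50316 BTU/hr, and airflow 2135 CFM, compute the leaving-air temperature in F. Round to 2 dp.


dT = 50316/(1.08*2135) = 21.8215
T_leave = 77.7 - 21.8215 = 55.88 F

55.88 F


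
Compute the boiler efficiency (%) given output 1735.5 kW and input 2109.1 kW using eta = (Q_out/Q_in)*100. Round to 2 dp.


eta = (1735.5/2109.1)*100 = 82.29 %

82.29 %


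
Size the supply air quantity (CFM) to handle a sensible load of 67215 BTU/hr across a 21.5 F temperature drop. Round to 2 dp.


CFM = 67215 / (1.08 * 21.5) = 2894.70

2894.70 CFM


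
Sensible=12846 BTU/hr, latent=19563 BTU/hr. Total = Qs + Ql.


Qt = 12846 + 19563 = 32409 BTU/hr

32409 BTU/hr


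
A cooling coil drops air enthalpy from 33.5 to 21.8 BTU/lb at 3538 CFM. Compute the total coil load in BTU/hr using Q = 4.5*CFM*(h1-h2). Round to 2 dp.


Q = 4.5 * 3538 * (33.5 - 21.8) = 186275.70 BTU/hr

186275.70 BTU/hr


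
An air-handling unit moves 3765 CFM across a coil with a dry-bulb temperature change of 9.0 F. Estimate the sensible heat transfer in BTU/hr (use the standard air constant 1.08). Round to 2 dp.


Q = 1.08 * 3765 * 9.0 = 36595.80 BTU/hr

36595.80 BTU/hr


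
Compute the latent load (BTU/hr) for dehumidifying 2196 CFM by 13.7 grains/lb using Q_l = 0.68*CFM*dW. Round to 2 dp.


Q = 0.68 * 2196 * 13.7 = 20457.94 BTU/hr

20457.94 BTU/hr


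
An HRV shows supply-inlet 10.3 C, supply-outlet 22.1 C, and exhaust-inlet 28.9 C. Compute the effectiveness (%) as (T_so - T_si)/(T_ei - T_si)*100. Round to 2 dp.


eff = (22.1-10.3)/(28.9-10.3)*100 = 63.44 %

63.44 %


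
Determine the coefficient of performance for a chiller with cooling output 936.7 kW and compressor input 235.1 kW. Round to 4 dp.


COP = 936.7 / 235.1 = 3.9843

3.9843


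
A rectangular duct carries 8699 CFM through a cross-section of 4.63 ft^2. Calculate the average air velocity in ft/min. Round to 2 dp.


V = 8699 / 4.63 = 1878.83 ft/min

1878.83 ft/min


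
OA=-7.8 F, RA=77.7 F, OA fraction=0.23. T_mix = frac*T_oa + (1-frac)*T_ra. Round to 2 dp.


T_mix = 0.23*(-7.8) + 0.77*77.7 = 58.04 F

58.04 F


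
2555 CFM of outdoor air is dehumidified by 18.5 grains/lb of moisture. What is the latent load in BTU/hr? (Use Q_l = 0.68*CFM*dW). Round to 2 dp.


Q = 0.68 * 2555 * 18.5 = 32141.90 BTU/hr

32141.90 BTU/hr


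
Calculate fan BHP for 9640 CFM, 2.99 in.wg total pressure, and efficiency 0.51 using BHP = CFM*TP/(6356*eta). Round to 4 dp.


BHP = 9640 * 2.99 / (6356 * 0.51) = 8.8919 hp

8.8919 hp


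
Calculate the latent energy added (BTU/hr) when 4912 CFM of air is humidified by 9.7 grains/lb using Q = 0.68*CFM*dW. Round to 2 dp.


Q = 0.68 * 4912 * 9.7 = 32399.55 BTU/hr

32399.55 BTU/hr


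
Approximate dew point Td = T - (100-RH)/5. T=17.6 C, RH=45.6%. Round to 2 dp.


Td = 17.6 - (100-45.6)/5 = 6.72 C

6.72 C


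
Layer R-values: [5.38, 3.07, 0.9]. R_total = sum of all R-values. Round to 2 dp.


R_total = 5.38 + 3.07 + 0.9 = 9.35

9.35


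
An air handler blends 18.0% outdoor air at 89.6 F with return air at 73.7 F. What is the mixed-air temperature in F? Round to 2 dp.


T_mix = 73.7 + (18.0/100)*(89.6-73.7) = 76.56 F

76.56 F


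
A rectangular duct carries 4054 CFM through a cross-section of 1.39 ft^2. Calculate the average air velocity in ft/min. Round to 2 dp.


V = 4054 / 1.39 = 2916.55 ft/min

2916.55 ft/min


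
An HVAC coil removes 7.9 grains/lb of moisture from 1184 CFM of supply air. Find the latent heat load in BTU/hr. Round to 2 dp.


Q = 0.68 * 1184 * 7.9 = 6360.45 BTU/hr

6360.45 BTU/hr


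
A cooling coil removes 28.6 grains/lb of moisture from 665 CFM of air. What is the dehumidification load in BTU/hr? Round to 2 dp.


Q = 0.68 * 665 * 28.6 = 12932.92 BTU/hr

12932.92 BTU/hr


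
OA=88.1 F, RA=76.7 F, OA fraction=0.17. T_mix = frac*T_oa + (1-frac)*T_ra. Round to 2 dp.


T_mix = 0.17*88.1 + 0.83*76.7 = 78.64 F

78.64 F


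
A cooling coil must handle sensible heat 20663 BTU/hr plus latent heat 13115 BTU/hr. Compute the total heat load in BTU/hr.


Qt = 20663 + 13115 = 33778 BTU/hr

33778 BTU/hr


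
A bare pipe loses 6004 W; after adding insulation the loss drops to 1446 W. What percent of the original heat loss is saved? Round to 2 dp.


Savings = ((6004-1446)/6004)*100 = 75.92 %

75.92 %


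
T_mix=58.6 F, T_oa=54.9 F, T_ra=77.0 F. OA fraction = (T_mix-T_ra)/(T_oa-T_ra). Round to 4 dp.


frac = (58.6 - 77.0) / (54.9 - 77.0) = 0.8326

0.8326


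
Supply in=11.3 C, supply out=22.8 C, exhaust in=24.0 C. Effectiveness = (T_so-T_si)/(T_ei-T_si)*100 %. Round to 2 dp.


eff = (22.8-11.3)/(24.0-11.3)*100 = 90.55 %

90.55 %


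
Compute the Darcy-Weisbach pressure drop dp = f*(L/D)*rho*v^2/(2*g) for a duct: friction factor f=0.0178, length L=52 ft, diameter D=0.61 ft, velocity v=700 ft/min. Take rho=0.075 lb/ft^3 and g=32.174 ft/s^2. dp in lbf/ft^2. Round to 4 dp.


v_fps = 700/60 = 11.6667 ft/s
dp = 0.0178*(52/0.61)*0.075*11.6667^2/(2*32.174) = 0.2407 lbf/ft^2

0.2407 lbf/ft^2


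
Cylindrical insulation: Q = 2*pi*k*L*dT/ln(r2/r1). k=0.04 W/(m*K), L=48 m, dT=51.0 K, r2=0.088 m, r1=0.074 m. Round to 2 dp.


Q = 2*pi*0.04*48*51.0/ln(0.088/0.074) = 3550.78 W

3550.78 W


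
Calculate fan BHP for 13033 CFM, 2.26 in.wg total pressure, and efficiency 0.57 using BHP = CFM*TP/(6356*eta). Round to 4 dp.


BHP = 13033 * 2.26 / (6356 * 0.57) = 8.1301 hp

8.1301 hp


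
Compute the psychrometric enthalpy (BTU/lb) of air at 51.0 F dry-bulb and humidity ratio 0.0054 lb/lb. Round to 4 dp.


h = 0.24*51.0 + 0.0054*(1061+0.444*51.0) = 18.0917 BTU/lb

18.0917 BTU/lb


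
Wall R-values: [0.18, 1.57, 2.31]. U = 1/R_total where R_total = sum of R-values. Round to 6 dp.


R_total = 0.18 + 1.57 + 2.31 = 4.06
U = 1/4.06 = 0.246305

0.246305


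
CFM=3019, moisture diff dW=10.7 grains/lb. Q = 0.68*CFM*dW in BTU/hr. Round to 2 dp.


Q = 0.68 * 3019 * 10.7 = 21966.24 BTU/hr

21966.24 BTU/hr


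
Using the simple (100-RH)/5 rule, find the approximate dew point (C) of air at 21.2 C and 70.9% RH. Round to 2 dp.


Td = 21.2 - (100-70.9)/5 = 15.38 C

15.38 C


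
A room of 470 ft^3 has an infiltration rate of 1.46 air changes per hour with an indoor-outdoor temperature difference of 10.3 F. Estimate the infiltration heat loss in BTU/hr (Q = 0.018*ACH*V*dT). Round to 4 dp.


Q = 0.018 * 1.46 * 470 * 10.3 = 127.2215 BTU/hr

127.2215 BTU/hr


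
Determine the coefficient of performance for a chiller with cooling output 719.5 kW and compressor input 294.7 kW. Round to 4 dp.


COP = 719.5 / 294.7 = 2.4415

2.4415


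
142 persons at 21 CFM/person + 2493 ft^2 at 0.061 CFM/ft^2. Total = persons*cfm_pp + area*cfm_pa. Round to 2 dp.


Total = 142*21 + 2493*0.061 = 3134.07 CFM

3134.07 CFM


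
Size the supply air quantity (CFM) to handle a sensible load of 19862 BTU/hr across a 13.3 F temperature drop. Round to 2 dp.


CFM = 19862 / (1.08 * 13.3) = 1382.76

1382.76 CFM


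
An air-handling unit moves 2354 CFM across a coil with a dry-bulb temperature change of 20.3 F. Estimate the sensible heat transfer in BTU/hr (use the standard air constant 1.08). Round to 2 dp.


Q = 1.08 * 2354 * 20.3 = 51609.10 BTU/hr

51609.10 BTU/hr


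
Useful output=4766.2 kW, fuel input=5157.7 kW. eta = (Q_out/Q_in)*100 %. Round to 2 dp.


eta = (4766.2/5157.7)*100 = 92.41 %

92.41 %


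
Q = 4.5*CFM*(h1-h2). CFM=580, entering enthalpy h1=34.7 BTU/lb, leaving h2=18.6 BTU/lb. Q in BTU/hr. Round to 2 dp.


Q = 4.5 * 580 * (34.7 - 18.6) = 42021.00 BTU/hr

42021.00 BTU/hr


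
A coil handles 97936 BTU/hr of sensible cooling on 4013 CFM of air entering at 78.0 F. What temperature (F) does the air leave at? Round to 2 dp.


dT = 97936/(1.08*4013) = 22.5969
T_leave = 78.0 - 22.5969 = 55.40 F

55.40 F


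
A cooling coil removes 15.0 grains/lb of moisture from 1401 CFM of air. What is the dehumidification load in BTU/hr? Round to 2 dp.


Q = 0.68 * 1401 * 15.0 = 14290.20 BTU/hr

14290.20 BTU/hr


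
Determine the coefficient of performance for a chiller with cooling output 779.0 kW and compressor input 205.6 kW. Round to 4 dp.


COP = 779.0 / 205.6 = 3.7889

3.7889


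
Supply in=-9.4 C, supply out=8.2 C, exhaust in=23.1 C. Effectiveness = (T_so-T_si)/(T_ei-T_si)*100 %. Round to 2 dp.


eff = (8.2-(-9.4))/(23.1-(-9.4))*100 = 54.15 %

54.15 %


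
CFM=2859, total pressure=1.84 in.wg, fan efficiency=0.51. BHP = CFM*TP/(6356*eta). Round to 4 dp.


BHP = 2859 * 1.84 / (6356 * 0.51) = 1.6228 hp

1.6228 hp


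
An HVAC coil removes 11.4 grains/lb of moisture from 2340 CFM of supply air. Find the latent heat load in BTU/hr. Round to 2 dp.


Q = 0.68 * 2340 * 11.4 = 18139.68 BTU/hr

18139.68 BTU/hr


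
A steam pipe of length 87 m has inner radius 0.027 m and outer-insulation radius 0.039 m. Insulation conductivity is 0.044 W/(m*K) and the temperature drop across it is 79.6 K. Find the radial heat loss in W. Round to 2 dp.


Q = 2*pi*0.044*87*79.6/ln(0.039/0.027) = 5206.45 W

5206.45 W


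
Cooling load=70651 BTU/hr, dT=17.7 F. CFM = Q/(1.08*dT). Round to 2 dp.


CFM = 70651 / (1.08 * 17.7) = 3695.91

3695.91 CFM


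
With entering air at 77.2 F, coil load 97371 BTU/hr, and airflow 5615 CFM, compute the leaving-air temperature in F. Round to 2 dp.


dT = 97371/(1.08*5615) = 16.0567
T_leave = 77.2 - 16.0567 = 61.14 F

61.14 F


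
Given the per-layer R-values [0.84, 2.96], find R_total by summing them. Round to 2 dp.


R_total = 0.84 + 2.96 = 3.80

3.80


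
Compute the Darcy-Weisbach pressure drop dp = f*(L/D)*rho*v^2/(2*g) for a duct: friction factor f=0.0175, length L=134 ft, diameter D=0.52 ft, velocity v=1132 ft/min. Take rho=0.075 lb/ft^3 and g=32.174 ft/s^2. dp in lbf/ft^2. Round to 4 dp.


v_fps = 1132/60 = 18.8667 ft/s
dp = 0.0175*(134/0.52)*0.075*18.8667^2/(2*32.174) = 1.8709 lbf/ft^2

1.8709 lbf/ft^2


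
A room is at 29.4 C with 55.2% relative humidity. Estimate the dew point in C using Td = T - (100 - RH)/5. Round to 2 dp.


Td = 29.4 - (100-55.2)/5 = 20.44 C

20.44 C


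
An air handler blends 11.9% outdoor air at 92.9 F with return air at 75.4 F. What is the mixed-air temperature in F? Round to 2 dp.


T_mix = 75.4 + (11.9/100)*(92.9-75.4) = 77.48 F

77.48 F


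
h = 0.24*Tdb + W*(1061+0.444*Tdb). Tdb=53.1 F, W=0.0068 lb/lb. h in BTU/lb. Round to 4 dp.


h = 0.24*53.1 + 0.0068*(1061+0.444*53.1) = 20.1191 BTU/lb

20.1191 BTU/lb


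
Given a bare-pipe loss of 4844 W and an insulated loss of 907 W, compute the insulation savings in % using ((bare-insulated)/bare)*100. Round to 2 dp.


Savings = ((4844-907)/4844)*100 = 81.28 %

81.28 %


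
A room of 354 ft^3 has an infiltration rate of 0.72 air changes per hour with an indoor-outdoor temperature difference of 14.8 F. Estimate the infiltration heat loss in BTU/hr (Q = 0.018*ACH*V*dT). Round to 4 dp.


Q = 0.018 * 0.72 * 354 * 14.8 = 67.9000 BTU/hr

67.9000 BTU/hr


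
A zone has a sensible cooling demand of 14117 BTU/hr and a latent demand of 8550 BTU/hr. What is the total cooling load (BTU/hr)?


Qt = 14117 + 8550 = 22667 BTU/hr

22667 BTU/hr


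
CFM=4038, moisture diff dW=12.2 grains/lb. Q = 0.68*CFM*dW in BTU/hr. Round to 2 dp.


Q = 0.68 * 4038 * 12.2 = 33499.25 BTU/hr

33499.25 BTU/hr


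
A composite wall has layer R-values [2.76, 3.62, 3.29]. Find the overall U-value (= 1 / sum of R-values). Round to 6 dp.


R_total = 2.76 + 3.62 + 3.29 = 9.67
U = 1/9.67 = 0.103413

0.103413


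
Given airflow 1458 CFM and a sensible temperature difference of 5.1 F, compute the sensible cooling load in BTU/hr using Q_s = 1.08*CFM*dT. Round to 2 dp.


Q = 1.08 * 1458 * 5.1 = 8030.66 BTU/hr

8030.66 BTU/hr


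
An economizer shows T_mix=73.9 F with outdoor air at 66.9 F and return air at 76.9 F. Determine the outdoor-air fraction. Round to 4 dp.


frac = (73.9 - 76.9) / (66.9 - 76.9) = 0.3000

0.3000


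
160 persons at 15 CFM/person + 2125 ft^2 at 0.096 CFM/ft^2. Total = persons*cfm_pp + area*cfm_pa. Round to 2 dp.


Total = 160*15 + 2125*0.096 = 2604.00 CFM

2604.00 CFM


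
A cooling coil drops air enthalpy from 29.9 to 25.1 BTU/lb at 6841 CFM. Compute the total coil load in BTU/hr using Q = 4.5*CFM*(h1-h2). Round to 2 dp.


Q = 4.5 * 6841 * (29.9 - 25.1) = 147765.60 BTU/hr

147765.60 BTU/hr


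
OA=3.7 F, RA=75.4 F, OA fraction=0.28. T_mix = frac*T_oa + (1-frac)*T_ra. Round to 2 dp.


T_mix = 0.28*3.7 + 0.72*75.4 = 55.32 F

55.32 F


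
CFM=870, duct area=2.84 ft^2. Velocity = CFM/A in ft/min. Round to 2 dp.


V = 870 / 2.84 = 306.34 ft/min

306.34 ft/min


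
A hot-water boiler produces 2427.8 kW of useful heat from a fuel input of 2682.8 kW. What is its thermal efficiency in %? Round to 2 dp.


eta = (2427.8/2682.8)*100 = 90.50 %

90.50 %


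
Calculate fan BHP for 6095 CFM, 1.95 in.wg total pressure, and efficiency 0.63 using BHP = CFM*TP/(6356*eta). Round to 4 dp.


BHP = 6095 * 1.95 / (6356 * 0.63) = 2.9681 hp

2.9681 hp


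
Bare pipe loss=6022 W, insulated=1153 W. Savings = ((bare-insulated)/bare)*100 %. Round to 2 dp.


Savings = ((6022-1153)/6022)*100 = 80.85 %

80.85 %


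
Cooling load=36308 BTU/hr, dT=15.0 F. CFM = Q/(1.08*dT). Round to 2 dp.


CFM = 36308 / (1.08 * 15.0) = 2241.23

2241.23 CFM


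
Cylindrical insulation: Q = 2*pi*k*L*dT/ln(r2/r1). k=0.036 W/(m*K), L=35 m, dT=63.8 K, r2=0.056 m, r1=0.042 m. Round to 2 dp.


Q = 2*pi*0.036*35*63.8/ln(0.056/0.042) = 1755.73 W

1755.73 W


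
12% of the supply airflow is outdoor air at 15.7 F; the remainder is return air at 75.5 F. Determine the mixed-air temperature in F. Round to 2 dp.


T_mix = 0.12*15.7 + 0.88*75.5 = 68.32 F

68.32 F


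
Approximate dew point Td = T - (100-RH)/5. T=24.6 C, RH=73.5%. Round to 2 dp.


Td = 24.6 - (100-73.5)/5 = 19.30 C

19.30 C


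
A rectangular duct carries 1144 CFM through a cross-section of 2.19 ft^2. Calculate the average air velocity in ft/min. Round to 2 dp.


V = 1144 / 2.19 = 522.37 ft/min

522.37 ft/min


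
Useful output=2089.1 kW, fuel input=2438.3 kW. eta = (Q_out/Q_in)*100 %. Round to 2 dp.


eta = (2089.1/2438.3)*100 = 85.68 %

85.68 %


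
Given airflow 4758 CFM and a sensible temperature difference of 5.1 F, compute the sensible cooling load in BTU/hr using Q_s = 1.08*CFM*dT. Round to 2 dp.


Q = 1.08 * 4758 * 5.1 = 26207.06 BTU/hr

26207.06 BTU/hr


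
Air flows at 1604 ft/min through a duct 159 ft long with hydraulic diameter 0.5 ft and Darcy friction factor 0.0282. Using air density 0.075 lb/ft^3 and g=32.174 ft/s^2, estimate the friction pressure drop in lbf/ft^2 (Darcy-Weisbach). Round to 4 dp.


v_fps = 1604/60 = 26.7333 ft/s
dp = 0.0282*(159/0.5)*0.075*26.7333^2/(2*32.174) = 7.4698 lbf/ft^2

7.4698 lbf/ft^2


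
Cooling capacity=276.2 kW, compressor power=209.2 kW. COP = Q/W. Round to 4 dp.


COP = 276.2 / 209.2 = 1.3203

1.3203


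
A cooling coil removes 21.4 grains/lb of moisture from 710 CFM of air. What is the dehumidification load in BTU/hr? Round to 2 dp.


Q = 0.68 * 710 * 21.4 = 10331.92 BTU/hr

10331.92 BTU/hr


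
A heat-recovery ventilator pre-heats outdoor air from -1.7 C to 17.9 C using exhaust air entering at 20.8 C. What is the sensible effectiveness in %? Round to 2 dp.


eff = (17.9-(-1.7))/(20.8-(-1.7))*100 = 87.11 %

87.11 %


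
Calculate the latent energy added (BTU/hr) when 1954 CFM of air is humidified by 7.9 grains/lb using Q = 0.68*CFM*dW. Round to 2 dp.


Q = 0.68 * 1954 * 7.9 = 10496.89 BTU/hr

10496.89 BTU/hr


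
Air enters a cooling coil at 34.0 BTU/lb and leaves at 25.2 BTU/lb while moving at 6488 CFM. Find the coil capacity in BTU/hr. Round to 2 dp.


Q = 4.5 * 6488 * (34.0 - 25.2) = 256924.80 BTU/hr

256924.80 BTU/hr


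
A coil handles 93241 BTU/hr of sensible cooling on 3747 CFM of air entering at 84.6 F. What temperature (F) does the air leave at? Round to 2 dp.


dT = 93241/(1.08*3747) = 23.0409
T_leave = 84.6 - 23.0409 = 61.56 F

61.56 F


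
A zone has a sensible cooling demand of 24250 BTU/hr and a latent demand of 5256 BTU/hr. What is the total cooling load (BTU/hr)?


Qt = 24250 + 5256 = 29506 BTU/hr

29506 BTU/hr


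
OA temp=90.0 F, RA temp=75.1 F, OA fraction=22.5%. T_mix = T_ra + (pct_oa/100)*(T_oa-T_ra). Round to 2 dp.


T_mix = 75.1 + (22.5/100)*(90.0-75.1) = 78.45 F

78.45 F


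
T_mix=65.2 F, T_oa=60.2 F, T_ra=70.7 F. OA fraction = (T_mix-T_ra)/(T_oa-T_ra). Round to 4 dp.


frac = (65.2 - 70.7) / (60.2 - 70.7) = 0.5238

0.5238


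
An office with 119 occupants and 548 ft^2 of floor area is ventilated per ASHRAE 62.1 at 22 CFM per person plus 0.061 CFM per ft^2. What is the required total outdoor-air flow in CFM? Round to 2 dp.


Total = 119*22 + 548*0.061 = 2651.43 CFM

2651.43 CFM


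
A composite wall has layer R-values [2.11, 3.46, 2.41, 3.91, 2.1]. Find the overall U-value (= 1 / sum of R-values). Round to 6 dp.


R_total = 2.11 + 3.46 + 2.41 + 3.91 + 2.1 = 13.99
U = 1/13.99 = 0.071480

0.071480


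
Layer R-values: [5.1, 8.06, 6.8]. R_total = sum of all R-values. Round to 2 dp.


R_total = 5.1 + 8.06 + 6.8 = 19.96

19.96


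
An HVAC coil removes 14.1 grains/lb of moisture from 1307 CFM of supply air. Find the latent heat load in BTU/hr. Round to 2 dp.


Q = 0.68 * 1307 * 14.1 = 12531.52 BTU/hr

12531.52 BTU/hr


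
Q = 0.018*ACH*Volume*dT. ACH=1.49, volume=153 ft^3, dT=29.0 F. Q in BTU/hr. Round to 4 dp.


Q = 0.018 * 1.49 * 153 * 29.0 = 119.0003 BTU/hr

119.0003 BTU/hr


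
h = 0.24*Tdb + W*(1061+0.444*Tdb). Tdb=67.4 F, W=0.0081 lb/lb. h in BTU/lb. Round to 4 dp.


h = 0.24*67.4 + 0.0081*(1061+0.444*67.4) = 25.0125 BTU/lb

25.0125 BTU/lb


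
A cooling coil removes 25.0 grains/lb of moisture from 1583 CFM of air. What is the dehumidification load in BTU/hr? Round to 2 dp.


Q = 0.68 * 1583 * 25.0 = 26911.00 BTU/hr

26911.00 BTU/hr


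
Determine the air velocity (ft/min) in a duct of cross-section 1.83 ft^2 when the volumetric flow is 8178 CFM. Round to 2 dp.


V = 8178 / 1.83 = 4468.85 ft/min

4468.85 ft/min


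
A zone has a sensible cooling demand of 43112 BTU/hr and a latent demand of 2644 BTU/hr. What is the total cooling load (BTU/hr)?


Qt = 43112 + 2644 = 45756 BTU/hr

45756 BTU/hr


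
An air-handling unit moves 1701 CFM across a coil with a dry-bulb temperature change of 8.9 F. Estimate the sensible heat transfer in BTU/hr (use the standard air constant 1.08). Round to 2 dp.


Q = 1.08 * 1701 * 8.9 = 16350.01 BTU/hr

16350.01 BTU/hr


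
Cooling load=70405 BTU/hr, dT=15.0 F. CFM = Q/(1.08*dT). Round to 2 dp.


CFM = 70405 / (1.08 * 15.0) = 4345.99

4345.99 CFM


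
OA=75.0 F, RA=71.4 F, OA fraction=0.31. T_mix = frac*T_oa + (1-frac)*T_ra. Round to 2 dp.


T_mix = 0.31*75.0 + 0.69*71.4 = 72.52 F

72.52 F


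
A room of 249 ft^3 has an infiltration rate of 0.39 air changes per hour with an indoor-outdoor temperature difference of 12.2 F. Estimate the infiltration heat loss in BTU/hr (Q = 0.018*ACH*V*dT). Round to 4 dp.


Q = 0.018 * 0.39 * 249 * 12.2 = 21.3254 BTU/hr

21.3254 BTU/hr


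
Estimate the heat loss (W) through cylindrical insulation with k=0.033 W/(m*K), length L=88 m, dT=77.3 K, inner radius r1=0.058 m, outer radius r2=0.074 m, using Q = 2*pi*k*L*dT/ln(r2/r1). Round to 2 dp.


Q = 2*pi*0.033*88*77.3/ln(0.074/0.058) = 5789.48 W

5789.48 W


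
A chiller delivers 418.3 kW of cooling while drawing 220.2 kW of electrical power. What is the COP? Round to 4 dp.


COP = 418.3 / 220.2 = 1.8996

1.8996


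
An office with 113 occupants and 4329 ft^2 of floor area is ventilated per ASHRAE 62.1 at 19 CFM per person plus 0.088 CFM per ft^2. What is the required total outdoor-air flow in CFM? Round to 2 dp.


Total = 113*19 + 4329*0.088 = 2527.95 CFM

2527.95 CFM


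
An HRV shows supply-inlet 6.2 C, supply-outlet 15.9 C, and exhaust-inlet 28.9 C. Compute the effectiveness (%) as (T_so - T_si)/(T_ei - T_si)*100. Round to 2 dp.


eff = (15.9-6.2)/(28.9-6.2)*100 = 42.73 %

42.73 %


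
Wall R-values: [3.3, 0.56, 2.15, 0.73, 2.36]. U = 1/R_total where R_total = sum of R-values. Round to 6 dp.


R_total = 3.3 + 0.56 + 2.15 + 0.73 + 2.36 = 9.10
U = 1/9.10 = 0.109890

0.109890


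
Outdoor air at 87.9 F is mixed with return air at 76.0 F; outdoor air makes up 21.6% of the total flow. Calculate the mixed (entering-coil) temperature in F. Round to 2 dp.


T_mix = 76.0 + (21.6/100)*(87.9-76.0) = 78.57 F

78.57 F


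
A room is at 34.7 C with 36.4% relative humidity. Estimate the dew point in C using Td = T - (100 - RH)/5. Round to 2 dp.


Td = 34.7 - (100-36.4)/5 = 21.98 C

21.98 C


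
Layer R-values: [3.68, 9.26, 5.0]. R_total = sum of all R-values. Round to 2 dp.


R_total = 3.68 + 9.26 + 5.0 = 17.94

17.94


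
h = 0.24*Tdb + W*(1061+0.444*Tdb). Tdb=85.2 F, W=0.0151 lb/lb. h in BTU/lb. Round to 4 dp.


h = 0.24*85.2 + 0.0151*(1061+0.444*85.2) = 37.0403 BTU/lb

37.0403 BTU/lb


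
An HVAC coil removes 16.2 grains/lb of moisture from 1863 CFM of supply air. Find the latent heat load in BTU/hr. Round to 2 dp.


Q = 0.68 * 1863 * 16.2 = 20522.81 BTU/hr

20522.81 BTU/hr


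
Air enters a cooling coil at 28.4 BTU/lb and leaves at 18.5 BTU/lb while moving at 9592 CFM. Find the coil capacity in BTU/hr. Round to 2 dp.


Q = 4.5 * 9592 * (28.4 - 18.5) = 427323.60 BTU/hr

427323.60 BTU/hr


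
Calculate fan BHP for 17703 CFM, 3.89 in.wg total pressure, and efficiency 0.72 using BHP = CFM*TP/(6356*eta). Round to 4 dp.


BHP = 17703 * 3.89 / (6356 * 0.72) = 15.0480 hp

15.0480 hp


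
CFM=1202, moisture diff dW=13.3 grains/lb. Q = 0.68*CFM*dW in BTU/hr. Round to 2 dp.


Q = 0.68 * 1202 * 13.3 = 10870.89 BTU/hr

10870.89 BTU/hr


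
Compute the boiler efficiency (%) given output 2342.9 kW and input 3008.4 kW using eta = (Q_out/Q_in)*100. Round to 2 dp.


eta = (2342.9/3008.4)*100 = 77.88 %

77.88 %


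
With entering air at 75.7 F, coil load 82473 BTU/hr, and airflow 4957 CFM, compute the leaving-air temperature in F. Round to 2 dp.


dT = 82473/(1.08*4957) = 15.4053
T_leave = 75.7 - 15.4053 = 60.29 F

60.29 F


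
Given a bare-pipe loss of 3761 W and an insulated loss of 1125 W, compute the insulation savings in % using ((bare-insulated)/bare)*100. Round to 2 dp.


Savings = ((3761-1125)/3761)*100 = 70.09 %

70.09 %


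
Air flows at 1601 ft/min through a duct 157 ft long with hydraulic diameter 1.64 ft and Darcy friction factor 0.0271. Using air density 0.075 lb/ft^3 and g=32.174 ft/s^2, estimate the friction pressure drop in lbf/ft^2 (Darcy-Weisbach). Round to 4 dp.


v_fps = 1601/60 = 26.6833 ft/s
dp = 0.0271*(157/1.64)*0.075*26.6833^2/(2*32.174) = 2.1529 lbf/ft^2

2.1529 lbf/ft^2


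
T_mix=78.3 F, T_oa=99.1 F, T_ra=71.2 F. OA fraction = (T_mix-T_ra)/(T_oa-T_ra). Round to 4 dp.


frac = (78.3 - 71.2) / (99.1 - 71.2) = 0.2545

0.2545


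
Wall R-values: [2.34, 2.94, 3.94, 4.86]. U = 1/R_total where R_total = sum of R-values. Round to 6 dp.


R_total = 2.34 + 2.94 + 3.94 + 4.86 = 14.08
U = 1/14.08 = 0.071023

0.071023


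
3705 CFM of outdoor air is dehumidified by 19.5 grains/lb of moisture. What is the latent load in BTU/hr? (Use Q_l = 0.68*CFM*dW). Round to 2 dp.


Q = 0.68 * 3705 * 19.5 = 49128.30 BTU/hr

49128.30 BTU/hr


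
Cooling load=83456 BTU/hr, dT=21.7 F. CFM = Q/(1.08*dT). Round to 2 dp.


CFM = 83456 / (1.08 * 21.7) = 3561.02

3561.02 CFM


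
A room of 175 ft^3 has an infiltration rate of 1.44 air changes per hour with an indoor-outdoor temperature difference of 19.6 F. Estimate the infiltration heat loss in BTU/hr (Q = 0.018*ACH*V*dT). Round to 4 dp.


Q = 0.018 * 1.44 * 175 * 19.6 = 88.9056 BTU/hr

88.9056 BTU/hr


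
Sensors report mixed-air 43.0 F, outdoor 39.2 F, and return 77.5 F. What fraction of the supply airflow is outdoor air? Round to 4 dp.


frac = (43.0 - 77.5) / (39.2 - 77.5) = 0.9008

0.9008


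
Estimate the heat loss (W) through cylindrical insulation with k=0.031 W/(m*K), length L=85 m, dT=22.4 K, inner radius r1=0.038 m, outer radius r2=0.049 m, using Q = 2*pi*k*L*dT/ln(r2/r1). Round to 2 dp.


Q = 2*pi*0.031*85*22.4/ln(0.049/0.038) = 1458.73 W

1458.73 W


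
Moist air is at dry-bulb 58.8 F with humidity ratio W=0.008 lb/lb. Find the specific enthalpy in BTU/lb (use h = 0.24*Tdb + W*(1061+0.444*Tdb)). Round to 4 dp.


h = 0.24*58.8 + 0.008*(1061+0.444*58.8) = 22.8089 BTU/lb

22.8089 BTU/lb


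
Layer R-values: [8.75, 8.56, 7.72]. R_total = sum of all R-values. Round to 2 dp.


R_total = 8.75 + 8.56 + 7.72 = 25.03

25.03


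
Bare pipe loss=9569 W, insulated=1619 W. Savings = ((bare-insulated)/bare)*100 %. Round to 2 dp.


Savings = ((9569-1619)/9569)*100 = 83.08 %

83.08 %


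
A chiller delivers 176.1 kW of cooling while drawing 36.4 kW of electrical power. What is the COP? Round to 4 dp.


COP = 176.1 / 36.4 = 4.8379

4.8379


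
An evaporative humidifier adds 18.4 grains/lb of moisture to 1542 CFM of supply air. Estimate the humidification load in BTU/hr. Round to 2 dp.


Q = 0.68 * 1542 * 18.4 = 19293.50 BTU/hr

19293.50 BTU/hr


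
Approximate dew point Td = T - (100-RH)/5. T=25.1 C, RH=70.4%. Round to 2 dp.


Td = 25.1 - (100-70.4)/5 = 19.18 C

19.18 C


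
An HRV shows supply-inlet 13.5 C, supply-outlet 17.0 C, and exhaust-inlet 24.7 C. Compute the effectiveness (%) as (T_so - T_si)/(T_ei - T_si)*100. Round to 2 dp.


eff = (17.0-13.5)/(24.7-13.5)*100 = 31.25 %

31.25 %


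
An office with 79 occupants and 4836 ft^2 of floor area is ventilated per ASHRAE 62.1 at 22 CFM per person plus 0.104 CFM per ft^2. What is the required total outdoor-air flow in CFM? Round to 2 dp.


Total = 79*22 + 4836*0.104 = 2240.94 CFM

2240.94 CFM


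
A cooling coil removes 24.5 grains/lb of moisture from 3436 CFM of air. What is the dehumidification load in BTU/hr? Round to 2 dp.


Q = 0.68 * 3436 * 24.5 = 57243.76 BTU/hr

57243.76 BTU/hr


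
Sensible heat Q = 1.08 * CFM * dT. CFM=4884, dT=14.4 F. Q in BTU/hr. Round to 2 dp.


Q = 1.08 * 4884 * 14.4 = 75955.97 BTU/hr

75955.97 BTU/hr


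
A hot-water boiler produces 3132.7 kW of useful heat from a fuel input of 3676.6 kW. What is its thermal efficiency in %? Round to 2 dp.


eta = (3132.7/3676.6)*100 = 85.21 %

85.21 %


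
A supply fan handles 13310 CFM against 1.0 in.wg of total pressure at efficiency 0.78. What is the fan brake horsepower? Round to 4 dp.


BHP = 13310 * 1.0 / (6356 * 0.78) = 2.6847 hp

2.6847 hp


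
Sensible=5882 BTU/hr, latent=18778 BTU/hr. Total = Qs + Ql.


Qt = 5882 + 18778 = 24660 BTU/hr

24660 BTU/hr


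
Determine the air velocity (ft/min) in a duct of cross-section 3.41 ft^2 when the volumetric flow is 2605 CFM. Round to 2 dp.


V = 2605 / 3.41 = 763.93 ft/min

763.93 ft/min


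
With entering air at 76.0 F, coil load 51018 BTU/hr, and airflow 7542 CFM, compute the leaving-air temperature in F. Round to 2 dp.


dT = 51018/(1.08*7542) = 6.2634
T_leave = 76.0 - 6.2634 = 69.74 F

69.74 F


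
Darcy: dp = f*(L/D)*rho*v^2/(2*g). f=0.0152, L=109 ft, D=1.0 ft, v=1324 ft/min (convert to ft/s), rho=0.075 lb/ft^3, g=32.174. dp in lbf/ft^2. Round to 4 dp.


v_fps = 1324/60 = 22.0667 ft/s
dp = 0.0152*(109/1.0)*0.075*22.0667^2/(2*32.174) = 0.9403 lbf/ft^2

0.9403 lbf/ft^2


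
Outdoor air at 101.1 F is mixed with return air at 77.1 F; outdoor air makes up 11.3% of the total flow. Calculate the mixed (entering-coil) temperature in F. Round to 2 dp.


T_mix = 77.1 + (11.3/100)*(101.1-77.1) = 79.81 F

79.81 F


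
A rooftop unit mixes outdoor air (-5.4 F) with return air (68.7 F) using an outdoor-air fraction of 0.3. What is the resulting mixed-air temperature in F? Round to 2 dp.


T_mix = 0.3*(-5.4) + 0.7*68.7 = 46.47 F

46.47 F


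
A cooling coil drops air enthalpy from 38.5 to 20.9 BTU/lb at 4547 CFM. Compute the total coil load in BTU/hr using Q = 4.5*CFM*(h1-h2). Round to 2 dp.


Q = 4.5 * 4547 * (38.5 - 20.9) = 360122.40 BTU/hr

360122.40 BTU/hr


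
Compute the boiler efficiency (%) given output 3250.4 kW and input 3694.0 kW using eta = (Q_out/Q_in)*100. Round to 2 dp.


eta = (3250.4/3694.0)*100 = 87.99 %

87.99 %


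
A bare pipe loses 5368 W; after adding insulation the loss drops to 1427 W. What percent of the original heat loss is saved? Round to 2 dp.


Savings = ((5368-1427)/5368)*100 = 73.42 %

73.42 %


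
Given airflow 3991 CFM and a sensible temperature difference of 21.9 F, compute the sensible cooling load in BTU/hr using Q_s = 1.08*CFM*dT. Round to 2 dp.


Q = 1.08 * 3991 * 21.9 = 94395.13 BTU/hr

94395.13 BTU/hr


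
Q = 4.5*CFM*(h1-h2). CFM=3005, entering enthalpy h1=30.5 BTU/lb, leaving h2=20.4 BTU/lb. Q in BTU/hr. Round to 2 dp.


Q = 4.5 * 3005 * (30.5 - 20.4) = 136577.25 BTU/hr

136577.25 BTU/hr


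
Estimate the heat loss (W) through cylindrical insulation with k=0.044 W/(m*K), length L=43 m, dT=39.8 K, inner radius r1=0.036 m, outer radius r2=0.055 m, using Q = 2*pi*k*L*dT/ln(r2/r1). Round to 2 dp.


Q = 2*pi*0.044*43*39.8/ln(0.055/0.036) = 1116.37 W

1116.37 W


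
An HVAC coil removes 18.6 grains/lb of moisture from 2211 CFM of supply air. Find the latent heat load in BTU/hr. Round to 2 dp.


Q = 0.68 * 2211 * 18.6 = 27964.73 BTU/hr

27964.73 BTU/hr


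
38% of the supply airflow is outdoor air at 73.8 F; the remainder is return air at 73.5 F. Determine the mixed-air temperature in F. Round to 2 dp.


T_mix = 0.38*73.8 + 0.62*73.5 = 73.61 F

73.61 F


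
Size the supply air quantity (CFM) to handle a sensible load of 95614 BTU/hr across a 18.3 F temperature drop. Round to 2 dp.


CFM = 95614 / (1.08 * 18.3) = 4837.79

4837.79 CFM


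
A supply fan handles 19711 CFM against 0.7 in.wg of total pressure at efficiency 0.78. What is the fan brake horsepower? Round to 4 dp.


BHP = 19711 * 0.7 / (6356 * 0.78) = 2.7831 hp

2.7831 hp


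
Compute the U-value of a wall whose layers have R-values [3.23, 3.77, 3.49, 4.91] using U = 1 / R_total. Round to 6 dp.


R_total = 3.23 + 3.77 + 3.49 + 4.91 = 15.40
U = 1/15.40 = 0.064935

0.064935


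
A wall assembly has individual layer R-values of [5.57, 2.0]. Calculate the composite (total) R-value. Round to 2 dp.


R_total = 5.57 + 2.0 = 7.57

7.57
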